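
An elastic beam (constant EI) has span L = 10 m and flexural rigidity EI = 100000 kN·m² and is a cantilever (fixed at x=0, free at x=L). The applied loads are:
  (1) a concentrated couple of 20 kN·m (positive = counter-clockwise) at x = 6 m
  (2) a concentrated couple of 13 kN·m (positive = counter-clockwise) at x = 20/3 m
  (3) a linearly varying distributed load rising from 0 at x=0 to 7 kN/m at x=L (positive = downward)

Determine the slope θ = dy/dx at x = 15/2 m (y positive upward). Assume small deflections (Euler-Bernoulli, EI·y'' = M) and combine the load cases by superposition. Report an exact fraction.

θ(15/2) = -100031/15360000 rad

Load 1 — applied couple M₀=20 kN·m at a=6 m (b=L-a=4):
  θ_1 = M₀a/EI  [x>a] = 20·6/100000 = 3/2500 rad
Load 2 — applied couple M₀=13 kN·m at a=20/3 m (b=L-a=10/3):
  θ_2 = M₀a/EI  [x>a] = 13·(20/3)/100000 = 13/15000 rad
Load 3 — triangular load w₀=7 kN/m (0→w₀ over full span):
  θ_3 = (w₀Lx²/4-w₀L²x/3-w₀x⁴/(24L))/EI = (7·10·(15/2)²/4-7·10²·(15/2)/3-7·(15/2)⁴/(24·10))/100000 = -1757/204800 rad
Superposition: θ = Σ θ_i = -100031/15360000 rad ≈ -0.006512 rad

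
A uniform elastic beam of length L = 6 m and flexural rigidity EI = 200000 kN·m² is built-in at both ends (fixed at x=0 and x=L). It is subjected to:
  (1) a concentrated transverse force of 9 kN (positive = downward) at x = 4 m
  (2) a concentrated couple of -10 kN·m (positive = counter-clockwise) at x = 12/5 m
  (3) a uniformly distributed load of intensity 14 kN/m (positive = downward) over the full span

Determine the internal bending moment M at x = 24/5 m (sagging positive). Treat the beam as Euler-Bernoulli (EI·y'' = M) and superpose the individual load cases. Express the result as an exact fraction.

Load 1 — point force P=9 kN at a=4 m (b=L-a=2):
  M_1 = Pa²(a+3b)(L-x)/L³ - Pa²b/L²  [x>a] = 9·4²·(4+3·2)·(6-(24/5))/6³ - 9·4²·2/6² = 0 kN·m
Load 2 — applied couple M₀=-10 kN·m at a=12/5 m (b=L-a=18/5):
  M_2 = R_Ax - M_A - M₀  [x>a] with R_A=-12/5, M_A=-6/5 = (-12/5)·(24/5) - (-6/5) - (-10) = -8/25 kN·m
Load 3 — uniform load w=14 kN/m over full span:
  M_3 = wLx/2 - wL²/12 - wx²/2 = 14·6·(24/5)/2 - 14·6²/12 - 14·(24/5)²/2 = -42/25 kN·m
Superposition: M = Σ M_i = -2 kN·m ≈ -2.000000 kN·m

M(24/5) = -2 kN·m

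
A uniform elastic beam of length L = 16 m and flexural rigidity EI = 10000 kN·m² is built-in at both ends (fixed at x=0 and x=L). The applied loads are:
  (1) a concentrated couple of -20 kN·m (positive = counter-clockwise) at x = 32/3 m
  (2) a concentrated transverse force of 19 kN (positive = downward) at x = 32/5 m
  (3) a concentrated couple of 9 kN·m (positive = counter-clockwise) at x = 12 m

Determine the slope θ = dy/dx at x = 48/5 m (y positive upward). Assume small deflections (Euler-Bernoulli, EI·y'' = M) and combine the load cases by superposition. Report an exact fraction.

θ(48/5) = 61199/15625000 rad

Load 1 — applied couple M₀=-20 kN·m at a=32/3 m (b=L-a=16/3):
  θ_1 = (R_Ax²/2 - M_Ax)/EI  [x≤a] with R_A=-5/3, M_A=-20/3 = ((-5/3)·(48/5)²/2 - (-20/3)·(48/5))/10000 = -4/3125 rad
Load 2 — point force P=19 kN at a=32/5 m (b=L-a=48/5):
  θ_2 = Pa²(L-x)(2bL-(3b+a)(L-x))/(2L³EI)  [x>a] = 19·(32/5)²·(16-(48/5))·(2·(48/5)·16-(3·(48/5)+(32/5))·(16-(48/5)))/(2·16³·10000) = 9728/1953125 rad
Load 3 — applied couple M₀=9 kN·m at a=12 m (b=L-a=4):
  θ_3 = (R_Ax²/2 - M_Ax)/EI  [x≤a] with R_A=81/128, M_A=45/16 = ((81/128)·(48/5)²/2 - (45/16)·(48/5))/10000 = 27/125000 rad
Superposition: θ = Σ θ_i = 61199/15625000 rad ≈ 0.003917 rad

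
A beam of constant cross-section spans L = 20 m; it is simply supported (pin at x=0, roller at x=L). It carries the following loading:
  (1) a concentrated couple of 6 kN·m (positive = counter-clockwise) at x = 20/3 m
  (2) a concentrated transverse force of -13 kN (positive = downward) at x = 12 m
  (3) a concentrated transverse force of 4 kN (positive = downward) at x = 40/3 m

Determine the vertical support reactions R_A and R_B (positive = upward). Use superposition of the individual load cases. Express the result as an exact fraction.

R_A = -107/30 kN, R_B = -163/30 kN

Load 1 — applied couple M₀=6 kN·m at a=20/3 m (b=L-a=40/3):
  R_A = M₀/L = 6/20 = 3/10 kN
  R_B = -M₀/L = -6/20 = -3/10 kN
Load 2 — point force P=-13 kN at a=12 m (b=L-a=8):
  R_A = Pb/L = (-13)·8/20 = -26/5 kN
  R_B = Pa/L = (-13)·12/20 = -39/5 kN
Load 3 — point force P=4 kN at a=40/3 m (b=L-a=20/3):
  R_A = Pb/L = 4·(20/3)/20 = 4/3 kN
  R_B = Pa/L = 4·(40/3)/20 = 8/3 kN
Superposition: R_A = -107/30 kN, R_B = -163/30 kN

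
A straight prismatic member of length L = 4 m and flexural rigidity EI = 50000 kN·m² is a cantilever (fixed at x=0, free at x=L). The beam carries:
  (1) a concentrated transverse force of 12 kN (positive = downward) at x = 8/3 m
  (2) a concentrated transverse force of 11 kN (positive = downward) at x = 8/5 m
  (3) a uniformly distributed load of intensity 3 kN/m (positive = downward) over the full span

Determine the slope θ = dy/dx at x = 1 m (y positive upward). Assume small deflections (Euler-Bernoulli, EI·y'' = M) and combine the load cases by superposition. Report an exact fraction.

Load 1 — point force P=12 kN at a=8/3 m (b=L-a=4/3):
  θ_1 = -Px(2a-x)/(2EI)  [x≤a] = -12·1·(2·(8/3)-1)/(2·50000) = -13/25000 rad
Load 2 — point force P=11 kN at a=8/5 m (b=L-a=12/5):
  θ_2 = -Px(2a-x)/(2EI)  [x≤a] = -11·1·(2·(8/5)-1)/(2·50000) = -121/500000 rad
Load 3 — uniform load w=3 kN/m over full span:
  θ_3 = -wx(x²-3Lx+3L²)/(6EI) = -3·1·(1²-3·4·1+3·4²)/(6·50000) = -37/100000 rad
Superposition: θ = Σ θ_i = -283/250000 rad ≈ -0.001132 rad

θ(1) = -283/250000 rad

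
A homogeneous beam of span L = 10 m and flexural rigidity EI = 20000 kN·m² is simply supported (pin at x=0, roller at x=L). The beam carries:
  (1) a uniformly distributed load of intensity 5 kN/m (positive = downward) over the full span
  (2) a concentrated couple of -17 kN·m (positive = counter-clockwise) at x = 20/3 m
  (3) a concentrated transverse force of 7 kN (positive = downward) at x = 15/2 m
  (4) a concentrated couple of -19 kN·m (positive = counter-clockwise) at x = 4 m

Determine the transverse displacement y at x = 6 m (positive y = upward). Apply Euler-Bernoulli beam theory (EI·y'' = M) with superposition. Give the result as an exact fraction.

Load 1 — uniform load w=5 kN/m over full span:
  y_1 = -wx(L³-2Lx²+x³)/(24EI) = -5·6·(10³-2·10·6²+6³)/(24·20000) = -31/1000 m
Load 2 — applied couple M₀=-17 kN·m at a=20/3 m (b=L-a=10/3):
  y_2 = (M₀x³/(6L)+C₁x)/EI  [x≤a] with C₁=M₀(3b²-L²)/(6L)=170/9 = ((-17)·6³/(6·10)+(170/9)·6)/20000 = 391/150000 m
Load 3 — point force P=7 kN at a=15/2 m (b=L-a=5/2):
  y_3 = -Pbx(L²-b²-x²)/(6LEI)  [x≤a] = -7·(5/2)·6·(10²-(5/2)²-6²)/(6·10·20000) = -1617/320000 m
Load 4 — applied couple M₀=-19 kN·m at a=4 m (b=L-a=6):
  y_4 = (M₀x³/(6L)-M₀(x-a)²/2+C₁x)/EI  [x>a] with C₁=M₀(3b²-L²)/(6L)=-38/15 = ((-19)·6³/(6·10)-(-19)·(6-4)²/2+(-38/15)·6)/20000 = -57/25000 m
Superposition: y = Σ y_i = -171487/4800000 m ≈ -0.035726 m

y(6) = -171487/4800000 m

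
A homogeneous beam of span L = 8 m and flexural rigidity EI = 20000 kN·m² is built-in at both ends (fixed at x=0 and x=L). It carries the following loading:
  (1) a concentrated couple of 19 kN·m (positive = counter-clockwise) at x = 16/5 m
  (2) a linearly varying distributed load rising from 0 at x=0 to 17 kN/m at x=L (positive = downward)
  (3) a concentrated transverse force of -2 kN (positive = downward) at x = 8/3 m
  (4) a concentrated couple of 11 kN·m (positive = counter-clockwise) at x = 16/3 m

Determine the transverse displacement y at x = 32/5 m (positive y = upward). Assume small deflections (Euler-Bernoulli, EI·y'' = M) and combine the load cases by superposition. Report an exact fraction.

Load 1 — applied couple M₀=19 kN·m at a=16/5 m (b=L-a=24/5):
  y_1 = (R_Ax³/6 - M_Ax²/2 - M₀(x-a)²/2)/EI  [x>a] with R_A=171/50, M_A=57/25 = ((171/50)·(32/5)³/6 - (57/25)·(32/5)²/2 - 19·((32/5)-(16/5))²/2)/20000 = 532/1953125 m
Load 2 — triangular load w₀=17 kN/m (0→w₀ over full span):
  y_2 = -w₀x²(L-x)²(x+2L)/(120LEI) = -17·(32/5)²·(8-(32/5))²·((32/5)+2·8)/(120·8·20000) = -60928/29296875 m
Load 3 — point force P=-2 kN at a=8/3 m (b=L-a=16/3):
  y_3 = -Pa²(L-x)²(3bL-(3b+a)(L-x))/(6L³EI)  [x>a] = -(-2)·(8/3)²·(8-(32/5))²·(3·(16/3)·8-(3·(16/3)+(8/3))·(8-(32/5)))/(6·8³·20000) = 368/6328125 m
Load 4 — applied couple M₀=11 kN·m at a=16/3 m (b=L-a=8/3):
  y_4 = (R_Ax³/6 - M_Ax²/2 - M₀(x-a)²/2)/EI  [x>a] with R_A=11/6, M_A=11/3 = ((11/6)·(32/5)³/6 - (11/3)·(32/5)²/2 - 11·((32/5)-(16/3))²/2)/20000 = -44/703125 m
Superposition: y = Σ y_i = -1433096/791015625 m ≈ -0.001812 m

y(32/5) = -1433096/791015625 m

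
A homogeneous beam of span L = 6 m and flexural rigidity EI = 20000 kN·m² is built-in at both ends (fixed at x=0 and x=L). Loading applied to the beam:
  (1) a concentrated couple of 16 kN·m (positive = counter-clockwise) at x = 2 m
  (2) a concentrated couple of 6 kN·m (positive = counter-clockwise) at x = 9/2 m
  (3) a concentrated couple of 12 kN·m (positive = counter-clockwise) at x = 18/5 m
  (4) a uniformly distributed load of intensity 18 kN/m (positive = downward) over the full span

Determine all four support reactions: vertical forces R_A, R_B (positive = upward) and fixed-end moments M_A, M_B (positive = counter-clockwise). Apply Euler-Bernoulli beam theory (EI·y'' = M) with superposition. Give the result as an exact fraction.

R_A = 110809/1800 kN, M_A = 11943/200 kN·m, R_B = 83591/1800 kN, M_B = -29011/600 kN·m

Load 1 — applied couple M₀=16 kN·m at a=2 m (b=L-a=4):
  R_A = 6M₀ab/L³ = 6·16·2·4/6³ = 32/9 kN
  M_A = M₀b(2a-b)/L² = 16·4·(2·2-4)/6² = 0 kN·m
  R_B = -6M₀ab/L³ = -6·16·2·4/6³ = -32/9 kN
  M_B = M₀a(2b-a)/L² = 16·2·(2·4-2)/6² = 16/3 kN·m
Load 2 — applied couple M₀=6 kN·m at a=9/2 m (b=L-a=3/2):
  R_A = 6M₀ab/L³ = 6·6·(9/2)·(3/2)/6³ = 9/8 kN
  M_A = M₀b(2a-b)/L² = 6·(3/2)·(2·(9/2)-(3/2))/6² = 15/8 kN·m
  R_B = -6M₀ab/L³ = -6·6·(9/2)·(3/2)/6³ = -9/8 kN
  M_B = M₀a(2b-a)/L² = 6·(9/2)·(2·(3/2)-(9/2))/6² = -9/8 kN·m
Load 3 — applied couple M₀=12 kN·m at a=18/5 m (b=L-a=12/5):
  R_A = 6M₀ab/L³ = 6·12·(18/5)·(12/5)/6³ = 72/25 kN
  M_A = M₀b(2a-b)/L² = 12·(12/5)·(2·(18/5)-(12/5))/6² = 96/25 kN·m
  R_B = -6M₀ab/L³ = -6·12·(18/5)·(12/5)/6³ = -72/25 kN
  M_B = M₀a(2b-a)/L² = 12·(18/5)·(2·(12/5)-(18/5))/6² = 36/25 kN·m
Load 4 — uniform load w=18 kN/m over full span:
  R_A = wL/2 = 18·6/2 = 54 kN
  M_A = wL²/12 = 18·6²/12 = 54 kN·m
  R_B = wL/2 = 18·6/2 = 54 kN
  M_B = -wL²/12 = -18·6²/12 = -54 kN·m
Superposition: R_A = 110809/1800 kN, M_A = 11943/200 kN·m, R_B = 83591/1800 kN, M_B = -29011/600 kN·m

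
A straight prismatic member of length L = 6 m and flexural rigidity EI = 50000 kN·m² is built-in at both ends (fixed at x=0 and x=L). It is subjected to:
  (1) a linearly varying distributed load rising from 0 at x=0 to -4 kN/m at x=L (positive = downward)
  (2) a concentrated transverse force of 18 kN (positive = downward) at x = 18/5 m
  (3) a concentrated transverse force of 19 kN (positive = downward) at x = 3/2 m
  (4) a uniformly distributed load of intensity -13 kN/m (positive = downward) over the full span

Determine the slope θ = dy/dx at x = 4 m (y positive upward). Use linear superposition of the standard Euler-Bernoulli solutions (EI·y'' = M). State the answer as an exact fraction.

Load 1 — triangular load w₀=-4 kN/m (0→w₀ over full span):
  θ_1 = -w₀(2x(L-x)(L-2x)(x+2L)+x²(L-x)²)/(120LEI) = -(-4)·(2·4·(6-4)·(6-2·4)·(4+2·6)+4²·(6-4)²)/(120·6·50000) = -7/140625 rad
Load 2 — point force P=18 kN at a=18/5 m (b=L-a=12/5):
  θ_2 = Pa²(L-x)(2bL-(3b+a)(L-x))/(2L³EI)  [x>a] = 18·(18/5)²·(6-4)·(2·(12/5)·6-(3·(12/5)+(18/5))·(6-4))/(2·6³·50000) = 243/1562500 rad
Load 3 — point force P=19 kN at a=3/2 m (b=L-a=9/2):
  θ_3 = Pa²(L-x)(2bL-(3b+a)(L-x))/(2L³EI)  [x>a] = 19·(3/2)²·(6-4)·(2·(9/2)·6-(3·(9/2)+(3/2))·(6-4))/(2·6³·50000) = 19/200000 rad
Load 4 — uniform load w=-13 kN/m over full span:
  θ_4 = -wx(L-x)(L-2x)/(12EI) = -(-13)·4·(6-4)·(6-2·4)/(12·50000) = -13/37500 rad
Superposition: θ = Σ θ_i = -32833/225000000 rad ≈ -0.000146 rad

θ(4) = -32833/225000000 rad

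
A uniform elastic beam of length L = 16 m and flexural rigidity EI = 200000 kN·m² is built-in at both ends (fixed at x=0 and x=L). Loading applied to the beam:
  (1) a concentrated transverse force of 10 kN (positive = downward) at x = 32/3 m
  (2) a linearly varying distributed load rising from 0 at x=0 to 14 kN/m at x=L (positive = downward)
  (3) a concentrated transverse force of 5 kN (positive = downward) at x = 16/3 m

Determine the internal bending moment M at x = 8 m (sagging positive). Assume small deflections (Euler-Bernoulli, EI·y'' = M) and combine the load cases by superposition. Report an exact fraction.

M(8) = 88 kN·m

Load 1 — point force P=10 kN at a=32/3 m (b=L-a=16/3):
  M_1 = Pb²(3a+b)x/L³ - Pab²/L²  [x≤a] = 10·(16/3)²·(3·(32/3)+(16/3))·8/16³ - 10·(32/3)·(16/3)²/16² = 80/9 kN·m
Load 2 — triangular load w₀=14 kN/m (0→w₀ over full span):
  M_2 = 3w₀Lx/20 - w₀L²/30 - w₀x³/(6L) = 3·14·16·8/20 - 14·16²/30 - 14·8³/(6·16) = 224/3 kN·m
Load 3 — point force P=5 kN at a=16/3 m (b=L-a=32/3):
  M_3 = Pa²(a+3b)(L-x)/L³ - Pa²b/L²  [x>a] = 5·(16/3)²·((16/3)+3·(32/3))·(16-8)/16³ - 5·(16/3)²·(32/3)/16² = 40/9 kN·m
Superposition: M = Σ M_i = 88 kN·m ≈ 88.000000 kN·m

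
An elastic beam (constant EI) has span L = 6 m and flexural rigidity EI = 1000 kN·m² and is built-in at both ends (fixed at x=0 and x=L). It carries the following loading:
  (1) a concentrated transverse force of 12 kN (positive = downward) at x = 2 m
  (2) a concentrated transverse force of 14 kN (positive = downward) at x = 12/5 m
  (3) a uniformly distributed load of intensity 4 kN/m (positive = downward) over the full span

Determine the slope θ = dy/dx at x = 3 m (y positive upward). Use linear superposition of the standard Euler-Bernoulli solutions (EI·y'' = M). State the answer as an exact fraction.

θ(3) = 251/62500 rad

Load 1 — point force P=12 kN at a=2 m (b=L-a=4):
  θ_1 = Pa²(L-x)(2bL-(3b+a)(L-x))/(2L³EI)  [x>a] = 12·2²·(6-3)·(2·4·6-(3·4+2)·(6-3))/(2·6³·1000) = 1/500 rad
Load 2 — point force P=14 kN at a=12/5 m (b=L-a=18/5):
  θ_2 = Pa²(L-x)(2bL-(3b+a)(L-x))/(2L³EI)  [x>a] = 14·(12/5)²·(6-3)·(2·(18/5)·6-(3·(18/5)+(12/5))·(6-3))/(2·6³·1000) = 63/31250 rad
Load 3 — uniform load w=4 kN/m over full span:
  θ_3 = -wx(L-x)(L-2x)/(12EI) = -4·3·(6-3)·(6-2·3)/(12·1000) = 0 rad
Superposition: θ = Σ θ_i = 251/62500 rad ≈ 0.004016 rad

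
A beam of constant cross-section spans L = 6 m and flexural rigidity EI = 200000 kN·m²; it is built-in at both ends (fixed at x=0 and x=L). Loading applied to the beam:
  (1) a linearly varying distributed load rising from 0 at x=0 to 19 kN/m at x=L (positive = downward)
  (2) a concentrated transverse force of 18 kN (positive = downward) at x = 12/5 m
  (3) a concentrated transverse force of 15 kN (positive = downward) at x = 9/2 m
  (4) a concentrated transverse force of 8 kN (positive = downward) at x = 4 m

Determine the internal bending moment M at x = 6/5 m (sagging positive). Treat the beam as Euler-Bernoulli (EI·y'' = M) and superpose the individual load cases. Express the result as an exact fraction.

M(6/5) = -433207/60000 kN·m

Load 1 — triangular load w₀=19 kN/m (0→w₀ over full span):
  M_1 = 3w₀Lx/20 - w₀L²/30 - w₀x³/(6L) = 3·19·6·(6/5)/20 - 19·6²/30 - 19·(6/5)³/(6·6) = -399/125 kN·m
Load 2 — point force P=18 kN at a=12/5 m (b=L-a=18/5):
  M_2 = Pb²(3a+b)x/L³ - Pab²/L²  [x≤a] = 18·(18/5)²·(3·(12/5)+(18/5))·(6/5)/6³ - 18·(12/5)·(18/5)²/6² = -972/625 kN·m
Load 3 — point force P=15 kN at a=9/2 m (b=L-a=3/2):
  M_3 = Pb²(3a+b)x/L³ - Pab²/L²  [x≤a] = 15·(3/2)²·(3·(9/2)+(3/2))·(6/5)/6³ - 15·(9/2)·(3/2)²/6² = -45/32 kN·m
Load 4 — point force P=8 kN at a=4 m (b=L-a=2):
  M_4 = Pb²(3a+b)x/L³ - Pab²/L²  [x≤a] = 8·2²·(3·4+2)·(6/5)/6³ - 8·4·2²/6² = -16/15 kN·m
Superposition: M = Σ M_i = -433207/60000 kN·m ≈ -7.220117 kN·m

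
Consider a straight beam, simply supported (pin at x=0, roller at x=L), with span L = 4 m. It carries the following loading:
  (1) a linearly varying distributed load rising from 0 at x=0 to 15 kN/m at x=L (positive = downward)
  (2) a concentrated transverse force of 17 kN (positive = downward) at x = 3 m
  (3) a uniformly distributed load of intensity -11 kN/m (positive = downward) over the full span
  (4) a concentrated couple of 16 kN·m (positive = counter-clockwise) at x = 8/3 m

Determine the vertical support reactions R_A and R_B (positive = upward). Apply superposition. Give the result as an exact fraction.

R_A = -15/4 kN, R_B = 27/4 kN

Load 1 — triangular load w₀=15 kN/m (0→w₀ over full span):
  R_A = w₀L/6 = 15·4/6 = 10 kN
  R_B = w₀L/3 = 15·4/3 = 20 kN
Load 2 — point force P=17 kN at a=3 m (b=L-a=1):
  R_A = Pb/L = 17·1/4 = 17/4 kN
  R_B = Pa/L = 17·3/4 = 51/4 kN
Load 3 — uniform load w=-11 kN/m over full span:
  R_A = wL/2 = (-11)·4/2 = -22 kN
  R_B = wL/2 = (-11)·4/2 = -22 kN
Load 4 — applied couple M₀=16 kN·m at a=8/3 m (b=L-a=4/3):
  R_A = M₀/L = 16/4 = 4 kN
  R_B = -M₀/L = -16/4 = -4 kN
Superposition: R_A = -15/4 kN, R_B = 27/4 kN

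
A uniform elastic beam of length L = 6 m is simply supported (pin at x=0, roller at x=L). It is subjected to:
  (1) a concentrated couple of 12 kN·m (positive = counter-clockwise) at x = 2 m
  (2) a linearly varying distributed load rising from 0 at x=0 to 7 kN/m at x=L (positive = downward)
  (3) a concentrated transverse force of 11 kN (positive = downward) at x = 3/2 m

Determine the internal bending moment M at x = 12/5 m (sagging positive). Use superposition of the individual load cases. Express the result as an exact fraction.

Load 1 — applied couple M₀=12 kN·m at a=2 m (b=L-a=4):
  M_1 = M₀x/L - M₀  [x>a] = 12·(12/5)/6 - 12 = -36/5 kN·m
Load 2 — triangular load w₀=7 kN/m (0→w₀ over full span):
  M_2 = w₀Lx/6 - w₀x³/(6L) = 7·6·(12/5)/6 - 7·(12/5)³/(6·6) = 1764/125 kN·m
Load 3 — point force P=11 kN at a=3/2 m (b=L-a=9/2):
  M_3 = Pa(L-x)/L  [x>a] = 11·(3/2)·(6-(12/5))/6 = 99/10 kN·m
Superposition: M = Σ M_i = 4203/250 kN·m ≈ 16.812000 kN·m

M(12/5) = 4203/250 kN·m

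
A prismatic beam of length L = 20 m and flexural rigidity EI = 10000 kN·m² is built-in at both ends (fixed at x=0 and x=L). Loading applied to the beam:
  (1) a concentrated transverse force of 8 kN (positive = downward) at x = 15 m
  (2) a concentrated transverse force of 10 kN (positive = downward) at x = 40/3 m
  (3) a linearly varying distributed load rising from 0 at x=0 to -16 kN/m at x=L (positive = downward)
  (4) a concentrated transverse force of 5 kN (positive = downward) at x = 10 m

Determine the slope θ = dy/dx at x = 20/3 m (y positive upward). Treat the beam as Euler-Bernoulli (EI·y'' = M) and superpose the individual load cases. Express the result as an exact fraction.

Load 1 — point force P=8 kN at a=15 m (b=L-a=5):
  θ_1 = -Pb²x(2aL-(3a+b)x)/(2L³EI)  [x≤a] = -8·5²·(20/3)·(2·15·20-(3·15+5)·(20/3))/(2·20³·10000) = -1/450 rad
Load 2 — point force P=10 kN at a=40/3 m (b=L-a=20/3):
  θ_2 = -Pb²x(2aL-(3a+b)x)/(2L³EI)  [x≤a] = -10·(20/3)²·(20/3)·(2·(40/3)·20-(3·(40/3)+(20/3))·(20/3))/(2·20³·10000) = -1/243 rad
Load 3 — triangular load w₀=-16 kN/m (0→w₀ over full span):
  θ_3 = -w₀(2x(L-x)(L-2x)(x+2L)+x²(L-x)²)/(120LEI) = -(-16)·(2·(20/3)·(20-(20/3))·(20-2·(20/3))·((20/3)+2·20)+(20/3)²·(20-(20/3))²)/(120·20·10000) = 256/6075 rad
Load 4 — point force P=5 kN at a=10 m (b=L-a=10):
  θ_4 = -Pb²x(2aL-(3a+b)x)/(2L³EI)  [x≤a] = -5·10²·(20/3)·(2·10·20-(3·10+10)·(20/3))/(2·20³·10000) = -1/360 rad
Superposition: θ = Σ θ_i = 107/3240 rad ≈ 0.033025 rad

θ(20/3) = 107/3240 rad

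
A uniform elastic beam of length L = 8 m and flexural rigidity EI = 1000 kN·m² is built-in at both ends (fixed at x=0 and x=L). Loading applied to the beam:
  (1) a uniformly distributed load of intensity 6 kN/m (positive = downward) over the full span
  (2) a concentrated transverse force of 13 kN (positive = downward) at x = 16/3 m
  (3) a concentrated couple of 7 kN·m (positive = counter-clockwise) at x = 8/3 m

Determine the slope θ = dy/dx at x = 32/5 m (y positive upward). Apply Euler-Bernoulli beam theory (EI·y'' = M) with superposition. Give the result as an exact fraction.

Load 1 — uniform load w=6 kN/m over full span:
  θ_1 = -wx(L-x)(L-2x)/(12EI) = -6·(32/5)·(8-(32/5))·(8-2·(32/5))/(12·1000) = 384/15625 rad
Load 2 — point force P=13 kN at a=16/3 m (b=L-a=8/3):
  θ_2 = Pa²(L-x)(2bL-(3b+a)(L-x))/(2L³EI)  [x>a] = 13·(16/3)²·(8-(32/5))·(2·(8/3)·8-(3·(8/3)+(16/3))·(8-(32/5)))/(2·8³·1000) = 208/16875 rad
Load 3 — applied couple M₀=7 kN·m at a=8/3 m (b=L-a=16/3):
  θ_3 = (R_Ax²/2 - M_Ax - M₀(x-a))/EI  [x>a] with R_A=7/6, M_A=0 = ((7/6)·(32/5)²/2 - 0·(32/5) - 7·((32/5)-(8/3)))/1000 = -7/3125 rad
Superposition: θ = Σ θ_i = 14623/421875 rad ≈ 0.034662 rad

θ(32/5) = 14623/421875 rad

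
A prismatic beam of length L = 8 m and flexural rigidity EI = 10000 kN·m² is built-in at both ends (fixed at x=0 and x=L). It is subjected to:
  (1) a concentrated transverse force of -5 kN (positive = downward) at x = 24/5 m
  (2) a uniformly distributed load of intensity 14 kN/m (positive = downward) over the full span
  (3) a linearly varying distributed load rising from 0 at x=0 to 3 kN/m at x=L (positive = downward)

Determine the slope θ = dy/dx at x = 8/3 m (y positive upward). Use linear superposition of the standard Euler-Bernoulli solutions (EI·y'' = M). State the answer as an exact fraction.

Load 1 — point force P=-5 kN at a=24/5 m (b=L-a=16/5):
  θ_1 = -Pb²x(2aL-(3a+b)x)/(2L³EI)  [x≤a] = -(-5)·(16/5)²·(8/3)·(2·(24/5)·8-(3·(24/5)+(16/5))·(8/3))/(2·8³·10000) = 56/140625 rad
Load 2 — uniform load w=14 kN/m over full span:
  θ_2 = -wx(L-x)(L-2x)/(12EI) = -14·(8/3)·(8-(8/3))·(8-2·(8/3))/(12·10000) = -224/50625 rad
Load 3 — triangular load w₀=3 kN/m (0→w₀ over full span):
  θ_3 = -w₀(2x(L-x)(L-2x)(x+2L)+x²(L-x)²)/(120LEI) = -3·(2·(8/3)·(8-(8/3))·(8-2·(8/3))·((8/3)+2·8)+(8/3)²·(8-(8/3))²)/(120·8·10000) = -128/253125 rad
Superposition: θ = Σ θ_i = -1912/421875 rad ≈ -0.004532 rad

θ(8/3) = -1912/421875 rad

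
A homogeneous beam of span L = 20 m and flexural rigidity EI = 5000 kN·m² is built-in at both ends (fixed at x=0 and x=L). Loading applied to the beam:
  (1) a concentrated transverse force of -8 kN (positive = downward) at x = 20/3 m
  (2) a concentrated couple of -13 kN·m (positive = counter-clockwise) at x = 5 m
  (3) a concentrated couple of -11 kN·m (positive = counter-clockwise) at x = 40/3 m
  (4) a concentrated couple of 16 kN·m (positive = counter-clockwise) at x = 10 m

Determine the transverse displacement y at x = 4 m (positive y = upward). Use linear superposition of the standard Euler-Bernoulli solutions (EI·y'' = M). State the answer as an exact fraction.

y(4) = 82159/4050000 m

Load 1 — point force P=-8 kN at a=20/3 m (b=L-a=40/3):
  y_1 = -Pb²x²(3aL-(3a+b)x)/(6L³EI)  [x≤a] = -(-8)·(40/3)²·4²·(3·(20/3)·20-(3·(20/3)+(40/3))·4)/(6·20³·5000) = 256/10125 m
Load 2 — applied couple M₀=-13 kN·m at a=5 m (b=L-a=15):
  y_2 = (R_Ax³/6 - M_Ax²/2)/EI  [x≤a] with R_A=-117/160, M_A=39/16 = ((-117/160)·4³/6 - (39/16)·4²/2)/5000 = -273/50000 m
Load 3 — applied couple M₀=-11 kN·m at a=40/3 m (b=L-a=20/3):
  y_3 = (R_Ax³/6 - M_Ax²/2)/EI  [x≤a] with R_A=-11/15, M_A=-11/3 = ((-11/15)·4³/6 - (-11/3)·4²/2)/5000 = 121/28125 m
Load 4 — applied couple M₀=16 kN·m at a=10 m (b=L-a=10):
  y_4 = (R_Ax³/6 - M_Ax²/2)/EI  [x≤a] with R_A=6/5, M_A=4 = ((6/5)·4³/6 - 4·4²/2)/5000 = -12/3125 m
Superposition: y = Σ y_i = 82159/4050000 m ≈ 0.020286 m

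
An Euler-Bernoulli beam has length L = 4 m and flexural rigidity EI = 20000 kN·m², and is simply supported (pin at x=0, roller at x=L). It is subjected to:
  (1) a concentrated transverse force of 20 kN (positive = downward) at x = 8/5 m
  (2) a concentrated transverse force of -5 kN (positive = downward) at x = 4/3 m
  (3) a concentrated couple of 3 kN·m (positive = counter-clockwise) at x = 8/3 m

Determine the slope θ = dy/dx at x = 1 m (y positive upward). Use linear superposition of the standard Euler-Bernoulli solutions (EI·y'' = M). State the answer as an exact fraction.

θ(1) = -197101/324000000 rad

Load 1 — point force P=20 kN at a=8/5 m (b=L-a=12/5):
  θ_1 = -Pb(L²-b²-3x²)/(6LEI)  [x≤a] = -20·(12/5)·(4²-(12/5)²-3·1²)/(6·4·20000) = -181/250000 rad
Load 2 — point force P=-5 kN at a=4/3 m (b=L-a=8/3):
  θ_2 = -Pb(L²-b²-3x²)/(6LEI)  [x≤a] = -(-5)·(8/3)·(4²-(8/3)²-3·1²)/(6·4·20000) = 53/324000 rad
Load 3 — applied couple M₀=3 kN·m at a=8/3 m (b=L-a=4/3):
  θ_3 = (M₀x²/(2L)+C₁)/EI  [x≤a] with C₁=M₀(3b²-L²)/(6L)=-4/3 = (3·1²/(2·4)+(-4/3))/20000 = -23/480000 rad
Superposition: θ = Σ θ_i = -197101/324000000 rad ≈ -0.000608 rad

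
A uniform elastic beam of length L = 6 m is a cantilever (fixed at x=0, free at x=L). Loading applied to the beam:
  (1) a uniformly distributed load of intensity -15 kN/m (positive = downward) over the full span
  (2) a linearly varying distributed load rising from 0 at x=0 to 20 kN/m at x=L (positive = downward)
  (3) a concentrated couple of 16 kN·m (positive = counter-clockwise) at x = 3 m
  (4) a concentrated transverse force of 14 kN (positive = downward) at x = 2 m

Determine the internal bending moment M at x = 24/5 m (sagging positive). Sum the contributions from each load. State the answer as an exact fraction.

M(24/5) = -66/25 kN·m

Load 1 — uniform load w=-15 kN/m over full span:
  M_1 = -w(L-x)²/2 = -(-15)·(6-(24/5))²/2 = 54/5 kN·m
Load 2 — triangular load w₀=20 kN/m (0→w₀ over full span):
  M_2 = w₀Lx/2 - w₀L²/3 - w₀x³/(6L) = 20·6·(24/5)/2 - 20·6²/3 - 20·(24/5)³/(6·6) = -336/25 kN·m
Load 3 — applied couple M₀=16 kN·m at a=3 m (b=L-a=3):
  M_3 = 0  [x>a] = 0 kN·m
Load 4 — point force P=14 kN at a=2 m (b=L-a=4):
  M_4 = 0  [x>a] = 0 kN·m
Superposition: M = Σ M_i = -66/25 kN·m ≈ -2.640000 kN·m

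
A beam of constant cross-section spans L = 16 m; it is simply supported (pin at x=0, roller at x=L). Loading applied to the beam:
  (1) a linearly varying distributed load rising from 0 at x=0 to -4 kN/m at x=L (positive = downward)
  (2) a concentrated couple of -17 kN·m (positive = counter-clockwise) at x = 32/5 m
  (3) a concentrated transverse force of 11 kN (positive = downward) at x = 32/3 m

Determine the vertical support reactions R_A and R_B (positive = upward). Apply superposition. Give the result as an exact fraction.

Load 1 — triangular load w₀=-4 kN/m (0→w₀ over full span):
  R_A = w₀L/6 = (-4)·16/6 = -32/3 kN
  R_B = w₀L/3 = (-4)·16/3 = -64/3 kN
Load 2 — applied couple M₀=-17 kN·m at a=32/5 m (b=L-a=48/5):
  R_A = M₀/L = (-17)/16 = -17/16 kN
  R_B = -M₀/L = -(-17)/16 = 17/16 kN
Load 3 — point force P=11 kN at a=32/3 m (b=L-a=16/3):
  R_A = Pb/L = 11·(16/3)/16 = 11/3 kN
  R_B = Pa/L = 11·(32/3)/16 = 22/3 kN
Superposition: R_A = -129/16 kN, R_B = -207/16 kN

R_A = -129/16 kN, R_B = -207/16 kN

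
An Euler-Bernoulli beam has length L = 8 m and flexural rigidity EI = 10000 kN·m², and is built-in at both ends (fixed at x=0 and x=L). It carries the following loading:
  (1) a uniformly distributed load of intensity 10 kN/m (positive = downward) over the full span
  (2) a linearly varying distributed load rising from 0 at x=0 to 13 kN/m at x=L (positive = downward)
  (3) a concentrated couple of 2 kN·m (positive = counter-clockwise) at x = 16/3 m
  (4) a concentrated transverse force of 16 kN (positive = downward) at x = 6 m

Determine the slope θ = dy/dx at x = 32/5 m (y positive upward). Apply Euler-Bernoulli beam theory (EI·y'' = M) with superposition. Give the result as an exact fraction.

Load 1 — uniform load w=10 kN/m over full span:
  θ_1 = -wx(L-x)(L-2x)/(12EI) = -10·(32/5)·(8-(32/5))·(8-2·(32/5))/(12·10000) = 64/15625 rad
Load 2 — triangular load w₀=13 kN/m (0→w₀ over full span):
  θ_2 = -w₀(2x(L-x)(L-2x)(x+2L)+x²(L-x)²)/(120LEI) = -13·(2·(32/5)·(8-(32/5))·(8-2·(32/5))·((32/5)+2·8)+(32/5)²·(8-(32/5))²)/(120·8·10000) = 3328/1171875 rad
Load 3 — applied couple M₀=2 kN·m at a=16/3 m (b=L-a=8/3):
  θ_3 = (R_Ax²/2 - M_Ax - M₀(x-a))/EI  [x>a] with R_A=1/3, M_A=2/3 = ((1/3)·(32/5)²/2 - (2/3)·(32/5) - 2·((32/5)-(16/3)))/10000 = 2/46875 rad
Load 4 — point force P=16 kN at a=6 m (b=L-a=2):
  θ_4 = Pa²(L-x)(2bL-(3b+a)(L-x))/(2L³EI)  [x>a] = 16·6²·(8-(32/5))·(2·2·8-(3·2+6)·(8-(32/5)))/(2·8³·10000) = 18/15625 rad
Superposition: θ = Σ θ_i = 3176/390625 rad ≈ 0.008131 rad

θ(32/5) = 3176/390625 rad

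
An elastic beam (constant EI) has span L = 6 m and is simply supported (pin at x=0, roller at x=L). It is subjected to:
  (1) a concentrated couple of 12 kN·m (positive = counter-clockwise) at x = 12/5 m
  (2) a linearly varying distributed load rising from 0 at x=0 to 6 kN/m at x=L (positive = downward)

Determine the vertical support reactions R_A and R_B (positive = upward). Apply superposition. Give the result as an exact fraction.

R_A = 8 kN, R_B = 10 kN

Load 1 — applied couple M₀=12 kN·m at a=12/5 m (b=L-a=18/5):
  R_A = M₀/L = 12/6 = 2 kN
  R_B = -M₀/L = -12/6 = -2 kN
Load 2 — triangular load w₀=6 kN/m (0→w₀ over full span):
  R_A = w₀L/6 = 6·6/6 = 6 kN
  R_B = w₀L/3 = 6·6/3 = 12 kN
Superposition: R_A = 8 kN, R_B = 10 kN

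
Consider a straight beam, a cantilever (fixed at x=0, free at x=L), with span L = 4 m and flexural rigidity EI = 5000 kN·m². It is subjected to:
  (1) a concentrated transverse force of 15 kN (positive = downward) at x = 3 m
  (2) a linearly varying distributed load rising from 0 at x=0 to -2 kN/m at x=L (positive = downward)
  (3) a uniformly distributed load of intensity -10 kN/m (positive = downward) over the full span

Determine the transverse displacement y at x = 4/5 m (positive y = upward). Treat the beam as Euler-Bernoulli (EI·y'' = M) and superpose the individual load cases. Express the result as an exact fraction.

Load 1 — point force P=15 kN at a=3 m (b=L-a=1):
  y_1 = -Px²(3a-x)/(6EI)  [x≤a] = -15·(4/5)²·(3·3-(4/5))/(6·5000) = -41/15625 m
Load 2 — triangular load w₀=-2 kN/m (0→w₀ over full span):
  y_2 = (w₀Lx³/12-w₀L²x²/6-w₀x⁵/(120L))/EI = ((-2)·4·(4/5)³/12-(-2)·4²·(4/5)²/6-(-2)·(4/5)⁵/(120·4))/5000 = 18008/29296875 m
Load 3 — uniform load w=-10 kN/m over full span:
  y_3 = -wx²(x²-4Lx+6L²)/(24EI) = -(-10)·(4/5)²·((4/5)²-4·4·(4/5)+6·4²)/(24·5000) = 1048/234375 m
Superposition: y = Σ y_i = 72133/29296875 m ≈ 0.002462 m

y(4/5) = 72133/29296875 m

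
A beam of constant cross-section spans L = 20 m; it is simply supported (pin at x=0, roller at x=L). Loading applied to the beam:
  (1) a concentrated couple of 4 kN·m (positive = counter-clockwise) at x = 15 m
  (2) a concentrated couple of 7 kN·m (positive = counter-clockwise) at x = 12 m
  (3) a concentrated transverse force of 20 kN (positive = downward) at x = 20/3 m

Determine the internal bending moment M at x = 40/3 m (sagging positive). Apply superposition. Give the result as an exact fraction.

M(40/3) = 403/9 kN·m

Load 1 — applied couple M₀=4 kN·m at a=15 m (b=L-a=5):
  M_1 = M₀x/L  [x≤a] = 4·(40/3)/20 = 8/3 kN·m
Load 2 — applied couple M₀=7 kN·m at a=12 m (b=L-a=8):
  M_2 = M₀x/L - M₀  [x>a] = 7·(40/3)/20 - 7 = -7/3 kN·m
Load 3 — point force P=20 kN at a=20/3 m (b=L-a=40/3):
  M_3 = Pa(L-x)/L  [x>a] = 20·(20/3)·(20-(40/3))/20 = 400/9 kN·m
Superposition: M = Σ M_i = 403/9 kN·m ≈ 44.777778 kN·m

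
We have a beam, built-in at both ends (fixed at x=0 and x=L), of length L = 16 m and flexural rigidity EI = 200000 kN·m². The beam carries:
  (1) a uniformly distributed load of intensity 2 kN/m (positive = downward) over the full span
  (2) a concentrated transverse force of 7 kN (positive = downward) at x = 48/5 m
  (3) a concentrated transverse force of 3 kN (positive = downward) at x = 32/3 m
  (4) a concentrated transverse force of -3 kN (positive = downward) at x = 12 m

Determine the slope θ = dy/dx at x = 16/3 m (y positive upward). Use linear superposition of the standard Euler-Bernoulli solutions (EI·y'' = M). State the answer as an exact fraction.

θ(16/3) = -47737/126562500 rad

Load 1 — uniform load w=2 kN/m over full span:
  θ_1 = -wx(L-x)(L-2x)/(12EI) = -2·(16/3)·(16-(16/3))·(16-2·(16/3))/(12·200000) = -64/253125 rad
Load 2 — point force P=7 kN at a=48/5 m (b=L-a=32/5):
  θ_2 = -Pb²x(2aL-(3a+b)x)/(2L³EI)  [x≤a] = -7·(32/5)²·(16/3)·(2·(48/5)·16-(3·(48/5)+(32/5))·(16/3))/(2·16³·200000) = -392/3515625 rad
Load 3 — point force P=3 kN at a=32/3 m (b=L-a=16/3):
  θ_3 = -Pb²x(2aL-(3a+b)x)/(2L³EI)  [x≤a] = -3·(16/3)²·(16/3)·(2·(32/3)·16-(3·(32/3)+(16/3))·(16/3))/(2·16³·200000) = -2/50625 rad
Load 4 — point force P=-3 kN at a=12 m (b=L-a=4):
  θ_4 = -Pb²x(2aL-(3a+b)x)/(2L³EI)  [x≤a] = -(-3)·4²·(16/3)·(2·12·16-(3·12+4)·(16/3))/(2·16³·200000) = 1/37500 rad
Superposition: θ = Σ θ_i = -47737/126562500 rad ≈ -0.000377 rad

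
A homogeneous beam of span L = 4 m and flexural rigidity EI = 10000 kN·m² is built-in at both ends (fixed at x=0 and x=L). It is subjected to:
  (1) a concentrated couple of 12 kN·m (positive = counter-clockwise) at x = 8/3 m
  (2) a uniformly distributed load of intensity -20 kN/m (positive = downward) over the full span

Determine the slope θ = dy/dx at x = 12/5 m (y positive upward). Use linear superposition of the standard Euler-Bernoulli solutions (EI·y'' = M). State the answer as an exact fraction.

Load 1 — applied couple M₀=12 kN·m at a=8/3 m (b=L-a=4/3):
  θ_1 = (R_Ax²/2 - M_Ax)/EI  [x≤a] with R_A=4, M_A=4 = (4·(12/5)²/2 - 4·(12/5))/10000 = 3/15625 rad
Load 2 — uniform load w=-20 kN/m over full span:
  θ_2 = -wx(L-x)(L-2x)/(12EI) = -(-20)·(12/5)·(4-(12/5))·(4-2·(12/5))/(12·10000) = -8/15625 rad
Superposition: θ = Σ θ_i = -1/3125 rad ≈ -0.000320 rad

θ(12/5) = -1/3125 rad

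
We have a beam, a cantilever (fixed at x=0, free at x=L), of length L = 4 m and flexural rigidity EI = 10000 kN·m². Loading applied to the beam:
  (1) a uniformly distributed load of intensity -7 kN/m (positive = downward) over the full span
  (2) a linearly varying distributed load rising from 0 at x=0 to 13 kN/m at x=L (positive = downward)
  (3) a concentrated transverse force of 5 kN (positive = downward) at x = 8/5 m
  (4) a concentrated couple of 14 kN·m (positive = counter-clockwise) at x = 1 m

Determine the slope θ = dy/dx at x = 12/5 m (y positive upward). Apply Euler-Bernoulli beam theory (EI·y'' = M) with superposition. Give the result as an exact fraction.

θ(12/5) = -5789/3125000 rad

Load 1 — uniform load w=-7 kN/m over full span:
  θ_1 = -wx(x²-3Lx+3L²)/(6EI) = -(-7)·(12/5)·((12/5)²-3·4·(12/5)+3·4²)/(6·10000) = 546/78125 rad
Load 2 — triangular load w₀=13 kN/m (0→w₀ over full span):
  θ_2 = (w₀Lx²/4-w₀L²x/3-w₀x⁴/(24L))/EI = (13·4·(12/5)²/4-13·4²·(12/5)/3-13·(12/5)⁴/(24·4))/10000 = -7501/781250 rad
Load 3 — point force P=5 kN at a=8/5 m (b=L-a=12/5):
  θ_3 = -Pa²/(2EI)  [x>a] = -5·(8/5)²/(2·10000) = -2/3125 rad
Load 4 — applied couple M₀=14 kN·m at a=1 m (b=L-a=3):
  θ_4 = M₀a/EI  [x>a] = 14·1/10000 = 7/5000 rad
Superposition: θ = Σ θ_i = -5789/3125000 rad ≈ -0.001852 rad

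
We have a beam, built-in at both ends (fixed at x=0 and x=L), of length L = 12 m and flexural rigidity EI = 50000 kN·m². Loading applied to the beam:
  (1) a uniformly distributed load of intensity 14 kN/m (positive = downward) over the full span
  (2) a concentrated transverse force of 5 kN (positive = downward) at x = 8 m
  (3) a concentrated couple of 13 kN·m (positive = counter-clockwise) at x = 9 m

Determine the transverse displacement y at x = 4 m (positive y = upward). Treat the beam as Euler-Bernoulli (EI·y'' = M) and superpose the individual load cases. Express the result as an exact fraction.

y(4) = -103447/8100000 m

Load 1 — uniform load w=14 kN/m over full span:
  y_1 = -wx²(L-x)²/(24EI) = -14·4²·(12-4)²/(24·50000) = -112/9375 m
Load 2 — point force P=5 kN at a=8 m (b=L-a=4):
  y_2 = -Pb²x²(3aL-(3a+b)x)/(6L³EI)  [x≤a] = -5·4²·4²·(3·8·12-(3·8+4)·4)/(6·12³·50000) = -22/50625 m
Load 3 — applied couple M₀=13 kN·m at a=9 m (b=L-a=3):
  y_3 = (R_Ax³/6 - M_Ax²/2)/EI  [x≤a] with R_A=39/32, M_A=65/16 = ((39/32)·4³/6 - (65/16)·4²/2)/50000 = -39/100000 m
Superposition: y = Σ y_i = -103447/8100000 m ≈ -0.012771 m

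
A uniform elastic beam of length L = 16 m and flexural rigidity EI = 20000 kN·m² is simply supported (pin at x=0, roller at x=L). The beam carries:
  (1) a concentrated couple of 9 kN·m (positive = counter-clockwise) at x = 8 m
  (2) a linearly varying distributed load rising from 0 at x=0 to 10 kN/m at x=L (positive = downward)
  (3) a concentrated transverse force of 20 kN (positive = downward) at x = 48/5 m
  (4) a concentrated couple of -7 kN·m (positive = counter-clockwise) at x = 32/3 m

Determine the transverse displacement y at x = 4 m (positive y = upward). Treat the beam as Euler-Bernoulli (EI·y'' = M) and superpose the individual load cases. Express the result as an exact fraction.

y(4) = -221687/1125000 m

Load 1 — applied couple M₀=9 kN·m at a=8 m (b=L-a=8):
  y_1 = (M₀x³/(6L)+C₁x)/EI  [x≤a] with C₁=M₀(3b²-L²)/(6L)=-6 = (9·4³/(6·16)+(-6)·4)/20000 = -9/10000 m
Load 2 — triangular load w₀=10 kN/m (0→w₀ over full span):
  y_2 = -w₀x(7L⁴-10L²x²+3x⁴)/(360LEI) = -10·4·(7·16⁴-10·16²·4²+3·4⁴)/(360·16·20000) = -109/750 m
Load 3 — point force P=20 kN at a=48/5 m (b=L-a=32/5):
  y_3 = -Pbx(L²-b²-x²)/(6LEI)  [x≤a] = -20·(32/5)·4·(16²-(32/5)²-4²)/(6·16·20000) = -2488/46875 m
Load 4 — applied couple M₀=-7 kN·m at a=32/3 m (b=L-a=16/3):
  y_4 = (M₀x³/(6L)+C₁x)/EI  [x≤a] with C₁=M₀(3b²-L²)/(6L)=112/9 = ((-7)·4³/(6·16)+(112/9)·4)/20000 = 203/90000 m
Superposition: y = Σ y_i = -221687/1125000 m ≈ -0.197055 m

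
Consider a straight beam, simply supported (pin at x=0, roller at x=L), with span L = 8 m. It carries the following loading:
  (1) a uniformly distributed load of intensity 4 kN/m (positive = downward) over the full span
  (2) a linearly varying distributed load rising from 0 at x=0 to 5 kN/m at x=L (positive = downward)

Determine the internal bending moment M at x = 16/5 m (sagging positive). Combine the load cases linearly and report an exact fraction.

Load 1 — uniform load w=4 kN/m over full span:
  M_1 = wx(L-x)/2 = 4·(16/5)·(8-(16/5))/2 = 768/25 kN·m
Load 2 — triangular load w₀=5 kN/m (0→w₀ over full span):
  M_2 = w₀Lx/6 - w₀x³/(6L) = 5·8·(16/5)/6 - 5·(16/5)³/(6·8) = 448/25 kN·m
Superposition: M = Σ M_i = 1216/25 kN·m ≈ 48.640000 kN·m

M(16/5) = 1216/25 kN·m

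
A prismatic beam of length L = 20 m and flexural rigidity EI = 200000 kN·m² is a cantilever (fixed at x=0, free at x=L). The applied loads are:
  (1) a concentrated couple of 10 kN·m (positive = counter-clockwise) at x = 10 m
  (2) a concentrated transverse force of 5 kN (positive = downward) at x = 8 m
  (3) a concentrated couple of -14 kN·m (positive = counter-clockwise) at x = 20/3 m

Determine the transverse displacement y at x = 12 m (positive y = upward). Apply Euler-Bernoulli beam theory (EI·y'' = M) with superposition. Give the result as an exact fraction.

Load 1 — applied couple M₀=10 kN·m at a=10 m (b=L-a=10):
  y_1 = M₀a(2x-a)/(2EI)  [x>a] = 10·10·(2·12-10)/(2·200000) = 7/2000 m
Load 2 — point force P=5 kN at a=8 m (b=L-a=12):
  y_2 = -Pa²(3x-a)/(6EI)  [x>a] = -5·8²·(3·12-8)/(6·200000) = -14/1875 m
Load 3 — applied couple M₀=-14 kN·m at a=20/3 m (b=L-a=40/3):
  y_3 = M₀a(2x-a)/(2EI)  [x>a] = (-14)·(20/3)·(2·12-(20/3))/(2·200000) = -91/22500 m
Superposition: y = Σ y_i = -721/90000 m ≈ -0.008011 m

y(12) = -721/90000 m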